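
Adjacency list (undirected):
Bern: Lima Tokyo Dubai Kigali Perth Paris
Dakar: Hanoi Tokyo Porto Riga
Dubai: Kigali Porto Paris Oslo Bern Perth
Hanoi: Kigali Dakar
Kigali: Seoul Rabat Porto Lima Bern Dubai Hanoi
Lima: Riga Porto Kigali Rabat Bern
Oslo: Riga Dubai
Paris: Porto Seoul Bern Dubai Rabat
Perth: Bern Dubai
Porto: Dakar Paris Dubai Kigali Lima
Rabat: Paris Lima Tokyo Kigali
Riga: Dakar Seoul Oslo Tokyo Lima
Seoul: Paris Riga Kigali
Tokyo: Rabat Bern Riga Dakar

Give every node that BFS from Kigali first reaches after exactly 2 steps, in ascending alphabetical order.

Dakar, Oslo, Paris, Perth, Riga, Tokyo

Level 0: Kigali
Level 1: Bern, Dubai, Hanoi, Lima, Porto, Rabat, Seoul
Level 2: Dakar, Oslo, Paris, Perth, Riga, Tokyo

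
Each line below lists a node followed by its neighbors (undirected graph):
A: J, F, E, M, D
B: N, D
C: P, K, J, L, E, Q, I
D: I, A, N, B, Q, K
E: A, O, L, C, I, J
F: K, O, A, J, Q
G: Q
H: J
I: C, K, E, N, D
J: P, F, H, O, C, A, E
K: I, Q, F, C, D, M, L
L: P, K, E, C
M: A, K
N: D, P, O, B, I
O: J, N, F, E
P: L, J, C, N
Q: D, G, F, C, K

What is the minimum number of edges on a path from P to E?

Level 0: P
Level 1: C, J, L, N
Level 2: A, B, D, E, F, H, I, K, O, Q
Level 3: G, M
E first appears at level 2.

2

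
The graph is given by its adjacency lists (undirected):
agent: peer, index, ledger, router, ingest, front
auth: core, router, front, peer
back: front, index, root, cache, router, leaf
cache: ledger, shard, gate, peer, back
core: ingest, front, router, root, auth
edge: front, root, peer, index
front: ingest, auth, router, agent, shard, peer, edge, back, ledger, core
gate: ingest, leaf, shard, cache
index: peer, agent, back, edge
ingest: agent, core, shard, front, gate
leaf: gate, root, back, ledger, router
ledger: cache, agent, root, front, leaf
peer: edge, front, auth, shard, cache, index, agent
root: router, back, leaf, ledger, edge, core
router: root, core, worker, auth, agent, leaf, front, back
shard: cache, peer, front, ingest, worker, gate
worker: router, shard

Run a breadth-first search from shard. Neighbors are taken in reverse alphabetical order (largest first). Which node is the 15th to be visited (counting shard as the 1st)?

Visit shard; enqueue worker, peer, ingest, gate, front, cache → queue [worker, peer, ingest, gate, front, cache]
Visit worker; enqueue router → queue [peer, ingest, gate, front, cache, router]
Visit peer; enqueue index, edge, auth, agent → queue [ingest, gate, front, cache, router, index, edge, auth, agent]
Visit ingest; enqueue core → queue [gate, front, cache, router, index, edge, auth, agent, core]
Visit gate; enqueue leaf → queue [front, cache, router, index, edge, auth, agent, core, leaf]
Visit front; enqueue ledger, back → queue [cache, router, index, edge, auth, agent, core, leaf, ledger, back]
Visit cache → queue [router, index, edge, auth, agent, core, leaf, ledger, back]
Visit router; enqueue root → queue [index, edge, auth, agent, core, leaf, ledger, back, root]
Visit index → queue [edge, auth, agent, core, leaf, ledger, back, root]
Visit edge → queue [auth, agent, core, leaf, ledger, back, root]
Visit auth → queue [agent, core, leaf, ledger, back, root]
Visit agent → queue [core, leaf, ledger, back, root]
Visit core → queue [leaf, ledger, back, root]
Visit leaf → queue [ledger, back, root]
Visit ledger → queue [back, root]
Visit back → queue [root]
Visit root → queue []

Visit order: shard, worker, peer, ingest, gate, front, cache, router, index, edge, auth, agent, core, leaf, ledger, back, root

ledger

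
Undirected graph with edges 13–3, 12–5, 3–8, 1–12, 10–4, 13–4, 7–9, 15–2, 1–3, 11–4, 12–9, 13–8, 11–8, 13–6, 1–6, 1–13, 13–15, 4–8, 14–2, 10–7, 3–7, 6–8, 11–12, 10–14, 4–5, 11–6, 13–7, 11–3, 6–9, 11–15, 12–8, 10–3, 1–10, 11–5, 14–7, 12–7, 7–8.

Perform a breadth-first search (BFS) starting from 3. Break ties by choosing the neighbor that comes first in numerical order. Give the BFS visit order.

3 -> 1 -> 7 -> 8 -> 10 -> 11 -> 13 -> 6 -> 12 -> 9 -> 14 -> 4 -> 5 -> 15 -> 2

Visit 3; enqueue 1, 7, 8, 10, 11, 13 → queue [1, 7, 8, 10, 11, 13]
Visit 1; enqueue 6, 12 → queue [7, 8, 10, 11, 13, 6, 12]
Visit 7; enqueue 9, 14 → queue [8, 10, 11, 13, 6, 12, 9, 14]
Visit 8; enqueue 4 → queue [10, 11, 13, 6, 12, 9, 14, 4]
Visit 10 → queue [11, 13, 6, 12, 9, 14, 4]
Visit 11; enqueue 5, 15 → queue [13, 6, 12, 9, 14, 4, 5, 15]
Visit 13 → queue [6, 12, 9, 14, 4, 5, 15]
Visit 6 → queue [12, 9, 14, 4, 5, 15]
Visit 12 → queue [9, 14, 4, 5, 15]
Visit 9 → queue [14, 4, 5, 15]
Visit 14; enqueue 2 → queue [4, 5, 15, 2]
Visit 4 → queue [5, 15, 2]
Visit 5 → queue [15, 2]
Visit 15 → queue [2]
Visit 2 → queue []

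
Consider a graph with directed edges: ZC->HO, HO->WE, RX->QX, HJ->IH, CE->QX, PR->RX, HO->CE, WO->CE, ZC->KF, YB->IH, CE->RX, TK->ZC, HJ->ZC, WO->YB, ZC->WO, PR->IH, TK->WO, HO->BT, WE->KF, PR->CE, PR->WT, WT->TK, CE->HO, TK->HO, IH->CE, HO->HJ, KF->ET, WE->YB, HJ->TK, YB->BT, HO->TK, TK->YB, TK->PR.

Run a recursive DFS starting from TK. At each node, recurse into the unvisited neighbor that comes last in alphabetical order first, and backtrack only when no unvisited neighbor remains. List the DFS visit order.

Visit TK
TK → ZC
ZC → WO
WO → YB
YB → IH
IH → CE
CE → RX
RX → QX
CE → HO
HO → WE
WE → KF
KF → ET
HO → HJ
HO → BT
TK → PR
PR → WT

TK -> ZC -> WO -> YB -> IH -> CE -> RX -> QX -> HO -> WE -> KF -> ET -> HJ -> BT -> PR -> WT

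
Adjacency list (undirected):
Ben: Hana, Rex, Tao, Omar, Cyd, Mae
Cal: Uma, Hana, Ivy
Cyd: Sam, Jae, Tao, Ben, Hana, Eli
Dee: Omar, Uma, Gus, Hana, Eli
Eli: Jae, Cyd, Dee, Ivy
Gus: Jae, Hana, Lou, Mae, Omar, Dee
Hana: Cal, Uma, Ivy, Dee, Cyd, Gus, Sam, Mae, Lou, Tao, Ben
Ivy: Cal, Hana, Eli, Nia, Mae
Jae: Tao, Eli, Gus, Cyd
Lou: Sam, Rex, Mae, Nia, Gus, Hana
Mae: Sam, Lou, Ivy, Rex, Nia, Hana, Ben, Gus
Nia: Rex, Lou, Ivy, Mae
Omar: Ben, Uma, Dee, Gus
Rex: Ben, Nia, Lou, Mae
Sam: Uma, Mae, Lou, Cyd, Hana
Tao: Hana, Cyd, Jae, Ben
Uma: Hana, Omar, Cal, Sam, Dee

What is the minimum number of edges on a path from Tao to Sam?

2

Level 0: Tao
Level 1: Ben, Cyd, Hana, Jae
Level 2: Cal, Dee, Eli, Gus, Ivy, Lou, Mae, Omar, Rex, Sam, Uma
Level 3: Nia
Sam first appears at level 2.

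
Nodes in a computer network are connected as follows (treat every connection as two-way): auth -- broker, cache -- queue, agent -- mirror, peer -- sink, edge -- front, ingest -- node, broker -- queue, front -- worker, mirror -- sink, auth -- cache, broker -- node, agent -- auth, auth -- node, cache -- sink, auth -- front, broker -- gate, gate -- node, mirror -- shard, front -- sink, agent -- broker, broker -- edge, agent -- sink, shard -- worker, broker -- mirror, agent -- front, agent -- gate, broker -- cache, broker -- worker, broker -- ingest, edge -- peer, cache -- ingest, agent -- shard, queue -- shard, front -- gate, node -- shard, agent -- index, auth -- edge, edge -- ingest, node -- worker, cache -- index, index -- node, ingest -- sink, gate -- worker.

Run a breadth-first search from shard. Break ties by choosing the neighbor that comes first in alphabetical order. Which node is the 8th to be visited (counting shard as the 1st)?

broker

Visit shard; enqueue agent, mirror, node, queue, worker → queue [agent, mirror, node, queue, worker]
Visit agent; enqueue auth, broker, front, gate, index, sink → queue [mirror, node, queue, worker, auth, broker, front, gate, index, sink]
Visit mirror → queue [node, queue, worker, auth, broker, front, gate, index, sink]
Visit node; enqueue ingest → queue [queue, worker, auth, broker, front, gate, index, sink, ingest]
Visit queue; enqueue cache → queue [worker, auth, broker, front, gate, index, sink, ingest, cache]
Visit worker → queue [auth, broker, front, gate, index, sink, ingest, cache]
Visit auth; enqueue edge → queue [broker, front, gate, index, sink, ingest, cache, edge]
Visit broker → queue [front, gate, index, sink, ingest, cache, edge]
Visit front → queue [gate, index, sink, ingest, cache, edge]
Visit gate → queue [index, sink, ingest, cache, edge]
Visit index → queue [sink, ingest, cache, edge]
Visit sink; enqueue peer → queue [ingest, cache, edge, peer]
Visit ingest → queue [cache, edge, peer]
Visit cache → queue [edge, peer]
Visit edge → queue [peer]
Visit peer → queue []

Visit order: shard, agent, mirror, node, queue, worker, auth, broker, front, gate, index, sink, ingest, cache, edge, peer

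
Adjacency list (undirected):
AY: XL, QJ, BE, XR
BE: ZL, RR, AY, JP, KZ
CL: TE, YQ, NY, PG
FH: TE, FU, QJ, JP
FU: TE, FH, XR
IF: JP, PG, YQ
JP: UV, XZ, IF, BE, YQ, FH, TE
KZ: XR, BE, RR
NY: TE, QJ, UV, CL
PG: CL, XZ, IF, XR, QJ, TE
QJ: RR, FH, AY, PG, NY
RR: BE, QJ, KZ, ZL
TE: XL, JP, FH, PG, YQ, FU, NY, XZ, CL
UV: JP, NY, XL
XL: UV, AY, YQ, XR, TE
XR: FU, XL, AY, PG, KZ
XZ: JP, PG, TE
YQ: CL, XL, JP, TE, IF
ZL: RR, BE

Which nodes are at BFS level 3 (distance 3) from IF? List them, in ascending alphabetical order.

Level 0: IF
Level 1: JP, PG, YQ
Level 2: BE, CL, FH, QJ, TE, UV, XL, XR, XZ
Level 3: AY, FU, KZ, NY, RR, ZL

AY, FU, KZ, NY, RR, ZL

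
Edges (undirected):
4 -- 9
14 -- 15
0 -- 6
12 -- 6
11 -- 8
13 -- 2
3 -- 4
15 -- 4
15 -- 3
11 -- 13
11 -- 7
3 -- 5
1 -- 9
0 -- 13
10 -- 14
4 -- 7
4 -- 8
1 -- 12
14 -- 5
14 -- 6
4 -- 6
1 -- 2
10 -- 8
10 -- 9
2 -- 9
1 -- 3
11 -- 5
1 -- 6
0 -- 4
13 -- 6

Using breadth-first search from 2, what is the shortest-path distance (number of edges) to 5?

3

Level 0: 2
Level 1: 1, 9, 13
Level 2: 0, 3, 4, 6, 10, 11, 12
Level 3: 5, 7, 8, 14, 15
5 first appears at level 3.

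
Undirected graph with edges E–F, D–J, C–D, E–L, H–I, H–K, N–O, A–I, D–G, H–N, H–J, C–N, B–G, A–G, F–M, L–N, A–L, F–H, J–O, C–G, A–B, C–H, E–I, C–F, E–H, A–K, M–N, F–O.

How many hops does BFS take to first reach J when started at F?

Level 0: F
Level 1: C, E, H, M, O
Level 2: D, G, I, J, K, L, N
Level 3: A, B
J first appears at level 2.

2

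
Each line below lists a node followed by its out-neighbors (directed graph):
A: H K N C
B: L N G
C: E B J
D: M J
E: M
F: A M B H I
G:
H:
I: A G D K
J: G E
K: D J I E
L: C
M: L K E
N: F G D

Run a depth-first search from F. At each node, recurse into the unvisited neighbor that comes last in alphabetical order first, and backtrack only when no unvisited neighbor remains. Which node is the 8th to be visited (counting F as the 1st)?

B

Visit F
F → M
M → L
L → C
C → J
J → G
J → E
C → B
B → N
N → D
M → K
K → I
I → A
A → H

Visit order: F, M, L, C, J, G, E, B, N, D, K, I, A, H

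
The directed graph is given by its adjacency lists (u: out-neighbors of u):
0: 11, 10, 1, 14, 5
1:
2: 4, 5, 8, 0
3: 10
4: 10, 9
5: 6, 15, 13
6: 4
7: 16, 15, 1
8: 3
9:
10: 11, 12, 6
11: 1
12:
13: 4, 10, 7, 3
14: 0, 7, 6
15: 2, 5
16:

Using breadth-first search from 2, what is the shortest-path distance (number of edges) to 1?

Level 0: 2
Level 1: 0, 4, 5, 8
Level 2: 1, 3, 6, 9, 10, 11, 13, 14, 15
Level 3: 7, 12
Level 4: 16
1 first appears at level 2.

2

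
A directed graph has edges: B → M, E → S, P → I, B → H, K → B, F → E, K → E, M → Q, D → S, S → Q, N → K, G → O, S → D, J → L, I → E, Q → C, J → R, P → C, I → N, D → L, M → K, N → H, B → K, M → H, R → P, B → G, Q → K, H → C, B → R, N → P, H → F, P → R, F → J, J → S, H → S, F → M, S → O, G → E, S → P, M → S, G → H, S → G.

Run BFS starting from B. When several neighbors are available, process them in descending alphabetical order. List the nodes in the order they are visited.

Visit B; enqueue R, M, K, H, G → queue [R, M, K, H, G]
Visit R; enqueue P → queue [M, K, H, G, P]
Visit M; enqueue S, Q → queue [K, H, G, P, S, Q]
Visit K; enqueue E → queue [H, G, P, S, Q, E]
Visit H; enqueue F, C → queue [G, P, S, Q, E, F, C]
Visit G; enqueue O → queue [P, S, Q, E, F, C, O]
Visit P; enqueue I → queue [S, Q, E, F, C, O, I]
Visit S; enqueue D → queue [Q, E, F, C, O, I, D]
Visit Q → queue [E, F, C, O, I, D]
Visit E → queue [F, C, O, I, D]
Visit F; enqueue J → queue [C, O, I, D, J]
Visit C → queue [O, I, D, J]
Visit O → queue [I, D, J]
Visit I; enqueue N → queue [D, J, N]
Visit D; enqueue L → queue [J, N, L]
Visit J → queue [N, L]
Visit N → queue [L]
Visit L → queue []

B -> R -> M -> K -> H -> G -> P -> S -> Q -> E -> F -> C -> O -> I -> D -> J -> N -> L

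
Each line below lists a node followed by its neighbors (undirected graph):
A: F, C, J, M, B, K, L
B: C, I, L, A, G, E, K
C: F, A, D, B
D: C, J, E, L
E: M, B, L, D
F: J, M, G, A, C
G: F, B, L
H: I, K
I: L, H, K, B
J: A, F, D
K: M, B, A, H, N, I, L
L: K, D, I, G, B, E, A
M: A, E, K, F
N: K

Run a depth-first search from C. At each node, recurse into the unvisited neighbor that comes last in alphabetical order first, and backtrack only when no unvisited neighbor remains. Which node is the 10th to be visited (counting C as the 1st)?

G

Visit C
C → F
F → M
M → K
K → N
K → L
L → I
I → H
I → B
B → G
B → E
E → D
D → J
J → A

Visit order: C, F, M, K, N, L, I, H, B, G, E, D, J, A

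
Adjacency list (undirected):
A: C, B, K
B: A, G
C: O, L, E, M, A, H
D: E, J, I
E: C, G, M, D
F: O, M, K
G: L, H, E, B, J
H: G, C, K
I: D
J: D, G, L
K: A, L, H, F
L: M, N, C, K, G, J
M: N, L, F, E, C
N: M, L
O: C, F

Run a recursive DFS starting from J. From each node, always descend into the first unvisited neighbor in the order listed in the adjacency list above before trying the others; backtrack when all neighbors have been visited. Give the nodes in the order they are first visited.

Visit J
J → D
D → E
E → C
C → O
O → F
F → M
M → N
N → L
L → K
K → A
A → B
B → G
G → H
D → I

J -> D -> E -> C -> O -> F -> M -> N -> L -> K -> A -> B -> G -> H -> I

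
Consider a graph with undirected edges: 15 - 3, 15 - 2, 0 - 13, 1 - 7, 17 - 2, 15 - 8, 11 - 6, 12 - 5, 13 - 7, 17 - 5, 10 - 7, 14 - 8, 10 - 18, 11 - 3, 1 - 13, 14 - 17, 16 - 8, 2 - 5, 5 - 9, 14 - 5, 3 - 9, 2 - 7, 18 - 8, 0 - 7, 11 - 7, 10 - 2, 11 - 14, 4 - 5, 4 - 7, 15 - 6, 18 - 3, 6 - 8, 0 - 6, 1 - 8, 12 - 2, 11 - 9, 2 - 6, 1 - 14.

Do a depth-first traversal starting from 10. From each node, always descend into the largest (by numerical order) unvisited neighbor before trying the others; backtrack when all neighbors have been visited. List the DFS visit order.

Visit 10
10 → 18
18 → 8
8 → 16
8 → 15
15 → 6
6 → 11
11 → 14
14 → 17
17 → 5
5 → 12
12 → 2
2 → 7
7 → 13
13 → 1
13 → 0
7 → 4
5 → 9
9 → 3

10 -> 18 -> 8 -> 16 -> 15 -> 6 -> 11 -> 14 -> 17 -> 5 -> 12 -> 2 -> 7 -> 13 -> 1 -> 0 -> 4 -> 9 -> 3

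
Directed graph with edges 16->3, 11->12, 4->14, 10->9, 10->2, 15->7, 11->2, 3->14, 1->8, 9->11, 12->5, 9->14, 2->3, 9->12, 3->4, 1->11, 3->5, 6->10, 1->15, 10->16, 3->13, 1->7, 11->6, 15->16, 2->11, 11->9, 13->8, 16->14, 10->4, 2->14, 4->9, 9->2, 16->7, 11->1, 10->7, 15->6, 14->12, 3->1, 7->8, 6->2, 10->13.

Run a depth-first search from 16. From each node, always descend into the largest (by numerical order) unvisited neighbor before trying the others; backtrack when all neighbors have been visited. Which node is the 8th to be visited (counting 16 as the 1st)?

Visit 16
16 → 14
14 → 12
12 → 5
16 → 7
7 → 8
16 → 3
3 → 13
3 → 4
4 → 9
9 → 11
11 → 6
6 → 10
10 → 2
11 → 1
1 → 15

Visit order: 16, 14, 12, 5, 7, 8, 3, 13, 4, 9, 11, 6, 10, 2, 1, 15

13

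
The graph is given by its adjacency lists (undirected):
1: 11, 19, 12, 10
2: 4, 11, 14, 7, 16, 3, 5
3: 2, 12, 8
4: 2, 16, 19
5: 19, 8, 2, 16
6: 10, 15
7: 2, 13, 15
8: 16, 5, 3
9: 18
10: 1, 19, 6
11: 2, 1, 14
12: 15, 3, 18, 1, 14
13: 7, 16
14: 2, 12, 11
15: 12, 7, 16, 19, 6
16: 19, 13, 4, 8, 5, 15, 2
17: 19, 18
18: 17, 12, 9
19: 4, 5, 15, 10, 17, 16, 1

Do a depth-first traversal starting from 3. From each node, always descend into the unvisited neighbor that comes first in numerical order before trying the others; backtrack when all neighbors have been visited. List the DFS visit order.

3 2 4 16 5 8 19 1 10 6 15 7 13 12 14 11 18 9 17

Visit 3
3 → 2
2 → 4
4 → 16
16 → 5
5 → 8
5 → 19
19 → 1
1 → 10
10 → 6
6 → 15
15 → 7
7 → 13
15 → 12
12 → 14
14 → 11
12 → 18
18 → 9
18 → 17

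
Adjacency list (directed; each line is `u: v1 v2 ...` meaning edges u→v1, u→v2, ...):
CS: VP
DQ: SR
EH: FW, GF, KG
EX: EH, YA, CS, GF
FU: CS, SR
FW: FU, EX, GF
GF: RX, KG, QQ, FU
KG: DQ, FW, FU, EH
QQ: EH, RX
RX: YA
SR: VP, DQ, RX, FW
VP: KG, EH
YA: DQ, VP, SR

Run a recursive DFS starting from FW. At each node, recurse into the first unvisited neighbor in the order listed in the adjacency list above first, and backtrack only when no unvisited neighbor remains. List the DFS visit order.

FW FU CS VP KG DQ SR RX YA EH GF QQ EX

Visit FW
FW → FU
FU → CS
CS → VP
VP → KG
KG → DQ
DQ → SR
SR → RX
RX → YA
KG → EH
EH → GF
GF → QQ
FW → EX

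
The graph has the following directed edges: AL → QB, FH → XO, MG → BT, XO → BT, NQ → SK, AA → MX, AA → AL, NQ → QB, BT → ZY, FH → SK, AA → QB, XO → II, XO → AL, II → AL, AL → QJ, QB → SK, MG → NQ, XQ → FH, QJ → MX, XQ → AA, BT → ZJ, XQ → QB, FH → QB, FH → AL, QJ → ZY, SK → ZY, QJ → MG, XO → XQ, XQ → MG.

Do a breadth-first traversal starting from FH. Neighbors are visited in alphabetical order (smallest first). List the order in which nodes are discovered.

FH -> AL -> QB -> SK -> XO -> QJ -> ZY -> BT -> II -> XQ -> MG -> MX -> ZJ -> AA -> NQ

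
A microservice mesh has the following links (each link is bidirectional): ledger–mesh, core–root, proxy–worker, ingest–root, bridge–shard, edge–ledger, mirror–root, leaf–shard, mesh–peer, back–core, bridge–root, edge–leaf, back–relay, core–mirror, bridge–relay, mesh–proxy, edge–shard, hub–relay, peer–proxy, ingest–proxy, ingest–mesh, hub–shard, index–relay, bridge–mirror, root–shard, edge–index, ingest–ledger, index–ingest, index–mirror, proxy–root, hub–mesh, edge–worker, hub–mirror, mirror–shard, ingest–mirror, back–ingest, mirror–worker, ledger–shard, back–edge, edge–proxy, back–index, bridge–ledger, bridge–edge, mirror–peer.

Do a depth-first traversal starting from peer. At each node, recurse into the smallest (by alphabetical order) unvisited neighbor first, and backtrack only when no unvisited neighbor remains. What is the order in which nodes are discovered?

Visit peer
peer → mesh
mesh → hub
hub → mirror
mirror → bridge
bridge → edge
edge → back
back → core
core → root
root → ingest
ingest → index
index → relay
ingest → ledger
ledger → shard
shard → leaf
ingest → proxy
proxy → worker

peer, mesh, hub, mirror, bridge, edge, back, core, root, ingest, index, relay, ledger, shard, leaf, proxy, worker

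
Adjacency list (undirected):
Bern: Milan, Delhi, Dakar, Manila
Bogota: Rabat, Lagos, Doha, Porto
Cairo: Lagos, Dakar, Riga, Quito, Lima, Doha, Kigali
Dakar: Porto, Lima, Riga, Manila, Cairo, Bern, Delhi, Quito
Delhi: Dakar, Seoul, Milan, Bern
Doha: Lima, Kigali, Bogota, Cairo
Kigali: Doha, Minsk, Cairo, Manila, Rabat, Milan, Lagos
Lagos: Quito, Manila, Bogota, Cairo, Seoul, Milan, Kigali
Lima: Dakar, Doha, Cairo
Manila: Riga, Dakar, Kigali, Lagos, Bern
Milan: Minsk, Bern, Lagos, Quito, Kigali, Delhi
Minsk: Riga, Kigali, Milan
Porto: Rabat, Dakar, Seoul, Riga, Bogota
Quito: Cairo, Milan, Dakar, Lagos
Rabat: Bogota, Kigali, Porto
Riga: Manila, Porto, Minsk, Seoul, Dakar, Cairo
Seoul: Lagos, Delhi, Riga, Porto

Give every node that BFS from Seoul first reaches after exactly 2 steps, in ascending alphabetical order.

Bern, Bogota, Cairo, Dakar, Kigali, Manila, Milan, Minsk, Quito, Rabat

Level 0: Seoul
Level 1: Delhi, Lagos, Porto, Riga
Level 2: Bern, Bogota, Cairo, Dakar, Kigali, Manila, Milan, Minsk, Quito, Rabat
Level 3: Doha, Lima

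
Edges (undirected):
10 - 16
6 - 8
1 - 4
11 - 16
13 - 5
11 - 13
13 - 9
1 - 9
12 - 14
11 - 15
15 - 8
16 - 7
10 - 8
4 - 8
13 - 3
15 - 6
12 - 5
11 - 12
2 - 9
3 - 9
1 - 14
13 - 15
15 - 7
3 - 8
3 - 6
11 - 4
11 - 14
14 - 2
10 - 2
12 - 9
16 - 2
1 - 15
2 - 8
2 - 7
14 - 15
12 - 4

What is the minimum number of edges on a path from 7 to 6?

Level 0: 7
Level 1: 2, 15, 16
Level 2: 1, 6, 8, 9, 10, 11, 13, 14
Level 3: 3, 4, 5, 12
6 first appears at level 2.

2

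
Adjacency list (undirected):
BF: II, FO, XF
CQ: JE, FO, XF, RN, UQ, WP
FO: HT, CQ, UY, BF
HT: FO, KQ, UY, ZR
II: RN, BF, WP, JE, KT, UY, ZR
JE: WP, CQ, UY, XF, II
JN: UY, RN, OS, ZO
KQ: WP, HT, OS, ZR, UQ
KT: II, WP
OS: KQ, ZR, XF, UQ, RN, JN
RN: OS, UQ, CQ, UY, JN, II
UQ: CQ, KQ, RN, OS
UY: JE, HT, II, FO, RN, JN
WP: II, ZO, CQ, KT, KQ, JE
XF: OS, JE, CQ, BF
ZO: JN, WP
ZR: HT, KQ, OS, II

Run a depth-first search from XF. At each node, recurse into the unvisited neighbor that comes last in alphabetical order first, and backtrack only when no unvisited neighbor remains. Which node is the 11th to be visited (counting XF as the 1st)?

Visit XF
XF → OS
OS → ZR
ZR → KQ
KQ → WP
WP → ZO
ZO → JN
JN → UY
UY → RN
RN → UQ
UQ → CQ
CQ → JE
JE → II
II → KT
II → BF
BF → FO
FO → HT

Visit order: XF, OS, ZR, KQ, WP, ZO, JN, UY, RN, UQ, CQ, JE, II, KT, BF, FO, HT

CQ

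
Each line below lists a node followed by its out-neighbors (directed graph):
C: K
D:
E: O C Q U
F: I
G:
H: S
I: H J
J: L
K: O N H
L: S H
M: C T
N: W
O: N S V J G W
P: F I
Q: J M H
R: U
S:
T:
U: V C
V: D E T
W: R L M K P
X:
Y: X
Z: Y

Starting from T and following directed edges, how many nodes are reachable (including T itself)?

1

BFS from T visits: T
Reachable nodes: 1 of 24 total.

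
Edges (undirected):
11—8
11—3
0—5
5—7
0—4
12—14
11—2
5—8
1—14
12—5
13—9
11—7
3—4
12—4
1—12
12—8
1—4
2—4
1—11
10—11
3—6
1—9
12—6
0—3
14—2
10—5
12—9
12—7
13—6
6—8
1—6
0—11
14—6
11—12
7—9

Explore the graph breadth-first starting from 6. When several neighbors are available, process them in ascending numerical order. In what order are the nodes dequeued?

6 -> 1 -> 3 -> 8 -> 12 -> 13 -> 14 -> 4 -> 9 -> 11 -> 0 -> 5 -> 7 -> 2 -> 10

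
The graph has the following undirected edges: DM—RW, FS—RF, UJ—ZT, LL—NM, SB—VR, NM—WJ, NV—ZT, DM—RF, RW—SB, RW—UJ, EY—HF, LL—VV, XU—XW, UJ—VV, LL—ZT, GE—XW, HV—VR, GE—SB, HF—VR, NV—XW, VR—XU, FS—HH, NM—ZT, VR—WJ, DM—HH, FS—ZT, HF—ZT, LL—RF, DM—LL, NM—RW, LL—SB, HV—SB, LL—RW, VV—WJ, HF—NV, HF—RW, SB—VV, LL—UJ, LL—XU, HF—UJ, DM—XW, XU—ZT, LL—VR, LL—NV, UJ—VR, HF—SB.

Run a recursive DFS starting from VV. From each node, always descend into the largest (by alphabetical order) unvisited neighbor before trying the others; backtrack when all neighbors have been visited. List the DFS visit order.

VV WJ VR XU ZT UJ RW SB LL RF FS HH DM XW NV HF EY GE NM HV

Visit VV
VV → WJ
WJ → VR
VR → XU
XU → ZT
ZT → UJ
UJ → RW
RW → SB
SB → LL
LL → RF
RF → FS
FS → HH
HH → DM
DM → XW
XW → NV
NV → HF
HF → EY
XW → GE
LL → NM
SB → HV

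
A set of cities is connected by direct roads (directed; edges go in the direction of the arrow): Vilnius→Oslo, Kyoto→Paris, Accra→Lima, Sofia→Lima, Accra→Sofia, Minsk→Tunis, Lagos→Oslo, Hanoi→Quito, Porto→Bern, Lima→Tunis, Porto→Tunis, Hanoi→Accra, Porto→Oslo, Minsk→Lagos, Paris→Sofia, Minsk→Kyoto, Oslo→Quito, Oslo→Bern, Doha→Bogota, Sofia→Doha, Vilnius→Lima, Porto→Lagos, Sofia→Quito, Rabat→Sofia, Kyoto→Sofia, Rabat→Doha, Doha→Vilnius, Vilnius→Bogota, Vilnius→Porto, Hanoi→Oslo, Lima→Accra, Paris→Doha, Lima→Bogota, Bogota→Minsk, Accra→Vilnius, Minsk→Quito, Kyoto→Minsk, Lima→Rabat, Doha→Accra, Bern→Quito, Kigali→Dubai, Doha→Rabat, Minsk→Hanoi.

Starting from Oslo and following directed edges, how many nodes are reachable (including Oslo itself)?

3

BFS from Oslo visits: Oslo, Bern, Quito
Reachable nodes: 3 of 19 total.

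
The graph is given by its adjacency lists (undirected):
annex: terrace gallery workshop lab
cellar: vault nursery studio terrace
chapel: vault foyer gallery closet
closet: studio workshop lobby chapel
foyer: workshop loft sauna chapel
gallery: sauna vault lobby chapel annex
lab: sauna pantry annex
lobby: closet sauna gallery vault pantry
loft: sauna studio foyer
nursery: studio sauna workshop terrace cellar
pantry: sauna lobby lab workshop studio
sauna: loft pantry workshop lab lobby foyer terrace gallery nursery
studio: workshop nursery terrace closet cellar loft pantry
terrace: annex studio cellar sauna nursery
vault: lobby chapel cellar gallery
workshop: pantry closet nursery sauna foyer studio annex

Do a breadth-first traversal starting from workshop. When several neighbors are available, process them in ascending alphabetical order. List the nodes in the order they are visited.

workshop, annex, closet, foyer, nursery, pantry, sauna, studio, gallery, lab, terrace, chapel, lobby, loft, cellar, vault

Visit workshop; enqueue annex, closet, foyer, nursery, pantry, sauna, studio → queue [annex, closet, foyer, nursery, pantry, sauna, studio]
Visit annex; enqueue gallery, lab, terrace → queue [closet, foyer, nursery, pantry, sauna, studio, gallery, lab, terrace]
Visit closet; enqueue chapel, lobby → queue [foyer, nursery, pantry, sauna, studio, gallery, lab, terrace, chapel, lobby]
Visit foyer; enqueue loft → queue [nursery, pantry, sauna, studio, gallery, lab, terrace, chapel, lobby, loft]
Visit nursery; enqueue cellar → queue [pantry, sauna, studio, gallery, lab, terrace, chapel, lobby, loft, cellar]
Visit pantry → queue [sauna, studio, gallery, lab, terrace, chapel, lobby, loft, cellar]
Visit sauna → queue [studio, gallery, lab, terrace, chapel, lobby, loft, cellar]
Visit studio → queue [gallery, lab, terrace, chapel, lobby, loft, cellar]
Visit gallery; enqueue vault → queue [lab, terrace, chapel, lobby, loft, cellar, vault]
Visit lab → queue [terrace, chapel, lobby, loft, cellar, vault]
Visit terrace → queue [chapel, lobby, loft, cellar, vault]
Visit chapel → queue [lobby, loft, cellar, vault]
Visit lobby → queue [loft, cellar, vault]
Visit loft → queue [cellar, vault]
Visit cellar → queue [vault]
Visit vault → queue []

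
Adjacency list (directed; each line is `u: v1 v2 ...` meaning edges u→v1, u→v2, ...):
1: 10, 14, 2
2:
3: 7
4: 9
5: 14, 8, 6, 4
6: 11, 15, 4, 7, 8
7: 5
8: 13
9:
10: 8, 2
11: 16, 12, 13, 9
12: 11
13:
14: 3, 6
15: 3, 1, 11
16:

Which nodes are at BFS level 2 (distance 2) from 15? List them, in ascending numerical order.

Level 0: 15
Level 1: 1, 3, 11
Level 2: 2, 7, 9, 10, 12, 13, 14, 16
Level 3: 5, 6, 8
Level 4: 4

2, 7, 9, 10, 12, 13, 14, 16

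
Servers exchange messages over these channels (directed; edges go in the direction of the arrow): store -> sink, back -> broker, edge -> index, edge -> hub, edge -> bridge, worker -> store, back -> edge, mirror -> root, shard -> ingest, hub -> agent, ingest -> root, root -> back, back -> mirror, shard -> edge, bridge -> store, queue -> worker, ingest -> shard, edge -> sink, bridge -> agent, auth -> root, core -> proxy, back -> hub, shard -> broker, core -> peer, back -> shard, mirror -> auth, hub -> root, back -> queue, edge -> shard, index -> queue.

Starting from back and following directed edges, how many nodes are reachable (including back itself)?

16

BFS from back visits: back, broker, edge, hub, mirror, queue, shard, bridge, index, sink, agent, root, auth, worker, ingest, store
Reachable nodes: 16 of 19 total.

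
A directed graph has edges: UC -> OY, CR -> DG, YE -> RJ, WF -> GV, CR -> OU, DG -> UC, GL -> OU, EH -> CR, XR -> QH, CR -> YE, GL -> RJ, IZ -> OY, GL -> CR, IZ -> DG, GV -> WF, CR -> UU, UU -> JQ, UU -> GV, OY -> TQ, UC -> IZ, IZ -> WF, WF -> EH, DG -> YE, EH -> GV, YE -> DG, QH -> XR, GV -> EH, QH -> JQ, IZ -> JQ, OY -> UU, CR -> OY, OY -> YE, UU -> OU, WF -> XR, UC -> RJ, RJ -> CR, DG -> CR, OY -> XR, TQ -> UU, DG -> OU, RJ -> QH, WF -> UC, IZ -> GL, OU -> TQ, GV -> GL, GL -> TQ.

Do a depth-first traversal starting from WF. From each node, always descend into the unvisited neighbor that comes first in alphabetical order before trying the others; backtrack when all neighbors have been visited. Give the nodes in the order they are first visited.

WF, EH, CR, DG, OU, TQ, UU, GV, GL, RJ, QH, JQ, XR, UC, IZ, OY, YE

Visit WF
WF → EH
EH → CR
CR → DG
DG → OU
OU → TQ
TQ → UU
UU → GV
GV → GL
GL → RJ
RJ → QH
QH → JQ
QH → XR
DG → UC
UC → IZ
IZ → OY
OY → YE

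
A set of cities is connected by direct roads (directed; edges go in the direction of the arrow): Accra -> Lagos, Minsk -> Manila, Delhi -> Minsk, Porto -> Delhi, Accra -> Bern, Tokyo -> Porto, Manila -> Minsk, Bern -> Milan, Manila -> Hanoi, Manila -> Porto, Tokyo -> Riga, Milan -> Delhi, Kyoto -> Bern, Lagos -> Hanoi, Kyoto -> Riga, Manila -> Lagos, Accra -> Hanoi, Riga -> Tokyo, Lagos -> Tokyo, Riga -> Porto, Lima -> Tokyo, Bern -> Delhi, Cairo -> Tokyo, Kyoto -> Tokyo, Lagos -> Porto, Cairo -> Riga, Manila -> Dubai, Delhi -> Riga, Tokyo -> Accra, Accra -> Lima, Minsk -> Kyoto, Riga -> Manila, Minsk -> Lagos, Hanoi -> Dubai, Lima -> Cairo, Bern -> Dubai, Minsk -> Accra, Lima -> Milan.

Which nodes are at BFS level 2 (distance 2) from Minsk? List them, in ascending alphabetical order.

Level 0: Minsk
Level 1: Accra, Kyoto, Lagos, Manila
Level 2: Bern, Dubai, Hanoi, Lima, Porto, Riga, Tokyo
Level 3: Cairo, Delhi, Milan

Bern, Dubai, Hanoi, Lima, Porto, Riga, Tokyo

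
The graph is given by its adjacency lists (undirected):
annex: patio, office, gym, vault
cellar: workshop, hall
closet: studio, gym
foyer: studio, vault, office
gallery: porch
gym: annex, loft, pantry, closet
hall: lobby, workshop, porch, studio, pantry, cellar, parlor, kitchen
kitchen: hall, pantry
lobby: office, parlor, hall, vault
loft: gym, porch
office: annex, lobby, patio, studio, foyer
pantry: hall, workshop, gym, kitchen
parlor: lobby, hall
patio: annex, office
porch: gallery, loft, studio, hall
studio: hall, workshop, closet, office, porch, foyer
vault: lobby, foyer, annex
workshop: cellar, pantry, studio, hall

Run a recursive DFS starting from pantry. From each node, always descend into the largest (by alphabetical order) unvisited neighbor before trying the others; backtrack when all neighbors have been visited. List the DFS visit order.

pantry, workshop, studio, porch, loft, gym, closet, annex, vault, lobby, parlor, hall, kitchen, cellar, office, patio, foyer, gallery

Visit pantry
pantry → workshop
workshop → studio
studio → porch
porch → loft
loft → gym
gym → closet
gym → annex
annex → vault
vault → lobby
lobby → parlor
parlor → hall
hall → kitchen
hall → cellar
lobby → office
office → patio
office → foyer
porch → gallery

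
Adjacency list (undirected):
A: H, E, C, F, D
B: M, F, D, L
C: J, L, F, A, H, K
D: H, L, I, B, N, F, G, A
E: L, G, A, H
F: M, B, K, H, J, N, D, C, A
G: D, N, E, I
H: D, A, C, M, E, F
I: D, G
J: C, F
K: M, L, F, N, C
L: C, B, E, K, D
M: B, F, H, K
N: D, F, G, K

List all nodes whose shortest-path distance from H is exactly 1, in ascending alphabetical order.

A, C, D, E, F, M

Level 0: H
Level 1: A, C, D, E, F, M
Level 2: B, G, I, J, K, L, N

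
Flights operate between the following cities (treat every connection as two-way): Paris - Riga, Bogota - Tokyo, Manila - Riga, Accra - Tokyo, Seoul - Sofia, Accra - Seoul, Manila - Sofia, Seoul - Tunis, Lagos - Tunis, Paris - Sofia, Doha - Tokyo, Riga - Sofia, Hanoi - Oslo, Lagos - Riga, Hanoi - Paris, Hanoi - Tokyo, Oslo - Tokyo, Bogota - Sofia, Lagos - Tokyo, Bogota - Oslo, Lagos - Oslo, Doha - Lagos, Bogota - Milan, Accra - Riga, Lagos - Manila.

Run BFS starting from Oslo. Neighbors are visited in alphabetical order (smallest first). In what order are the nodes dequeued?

Oslo → Bogota → Hanoi → Lagos → Tokyo → Milan → Sofia → Paris → Doha → Manila → Riga → Tunis → Accra → Seoul

Visit Oslo; enqueue Bogota, Hanoi, Lagos, Tokyo → queue [Bogota, Hanoi, Lagos, Tokyo]
Visit Bogota; enqueue Milan, Sofia → queue [Hanoi, Lagos, Tokyo, Milan, Sofia]
Visit Hanoi; enqueue Paris → queue [Lagos, Tokyo, Milan, Sofia, Paris]
Visit Lagos; enqueue Doha, Manila, Riga, Tunis → queue [Tokyo, Milan, Sofia, Paris, Doha, Manila, Riga, Tunis]
Visit Tokyo; enqueue Accra → queue [Milan, Sofia, Paris, Doha, Manila, Riga, Tunis, Accra]
Visit Milan → queue [Sofia, Paris, Doha, Manila, Riga, Tunis, Accra]
Visit Sofia; enqueue Seoul → queue [Paris, Doha, Manila, Riga, Tunis, Accra, Seoul]
Visit Paris → queue [Doha, Manila, Riga, Tunis, Accra, Seoul]
Visit Doha → queue [Manila, Riga, Tunis, Accra, Seoul]
Visit Manila → queue [Riga, Tunis, Accra, Seoul]
Visit Riga → queue [Tunis, Accra, Seoul]
Visit Tunis → queue [Accra, Seoul]
Visit Accra → queue [Seoul]
Visit Seoul → queue []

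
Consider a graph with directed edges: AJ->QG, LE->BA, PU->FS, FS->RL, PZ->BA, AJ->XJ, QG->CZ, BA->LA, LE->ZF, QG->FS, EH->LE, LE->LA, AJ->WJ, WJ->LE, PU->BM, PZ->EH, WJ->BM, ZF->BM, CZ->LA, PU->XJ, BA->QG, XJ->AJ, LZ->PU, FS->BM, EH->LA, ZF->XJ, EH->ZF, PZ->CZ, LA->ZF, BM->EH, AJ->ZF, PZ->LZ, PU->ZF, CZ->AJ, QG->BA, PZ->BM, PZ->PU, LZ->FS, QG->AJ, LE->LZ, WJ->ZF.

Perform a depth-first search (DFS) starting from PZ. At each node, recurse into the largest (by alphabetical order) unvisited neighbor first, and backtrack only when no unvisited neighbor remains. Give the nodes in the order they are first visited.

Visit PZ
PZ → PU
PU → ZF
ZF → XJ
XJ → AJ
AJ → WJ
WJ → LE
LE → LZ
LZ → FS
FS → RL
FS → BM
BM → EH
EH → LA
LE → BA
BA → QG
QG → CZ

PZ, PU, ZF, XJ, AJ, WJ, LE, LZ, FS, RL, BM, EH, LA, BA, QG, CZ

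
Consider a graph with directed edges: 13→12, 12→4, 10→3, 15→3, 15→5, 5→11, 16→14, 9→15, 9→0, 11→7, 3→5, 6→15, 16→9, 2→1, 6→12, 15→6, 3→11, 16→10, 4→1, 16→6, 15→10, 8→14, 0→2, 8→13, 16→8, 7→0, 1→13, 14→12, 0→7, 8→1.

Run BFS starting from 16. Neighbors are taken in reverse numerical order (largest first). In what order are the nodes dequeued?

Visit 16; enqueue 14, 10, 9, 8, 6 → queue [14, 10, 9, 8, 6]
Visit 14; enqueue 12 → queue [10, 9, 8, 6, 12]
Visit 10; enqueue 3 → queue [9, 8, 6, 12, 3]
Visit 9; enqueue 15, 0 → queue [8, 6, 12, 3, 15, 0]
Visit 8; enqueue 13, 1 → queue [6, 12, 3, 15, 0, 13, 1]
Visit 6 → queue [12, 3, 15, 0, 13, 1]
Visit 12; enqueue 4 → queue [3, 15, 0, 13, 1, 4]
Visit 3; enqueue 11, 5 → queue [15, 0, 13, 1, 4, 11, 5]
Visit 15 → queue [0, 13, 1, 4, 11, 5]
Visit 0; enqueue 7, 2 → queue [13, 1, 4, 11, 5, 7, 2]
Visit 13 → queue [1, 4, 11, 5, 7, 2]
Visit 1 → queue [4, 11, 5, 7, 2]
Visit 4 → queue [11, 5, 7, 2]
Visit 11 → queue [5, 7, 2]
Visit 5 → queue [7, 2]
Visit 7 → queue [2]
Visit 2 → queue []

16, 14, 10, 9, 8, 6, 12, 3, 15, 0, 13, 1, 4, 11, 5, 7, 2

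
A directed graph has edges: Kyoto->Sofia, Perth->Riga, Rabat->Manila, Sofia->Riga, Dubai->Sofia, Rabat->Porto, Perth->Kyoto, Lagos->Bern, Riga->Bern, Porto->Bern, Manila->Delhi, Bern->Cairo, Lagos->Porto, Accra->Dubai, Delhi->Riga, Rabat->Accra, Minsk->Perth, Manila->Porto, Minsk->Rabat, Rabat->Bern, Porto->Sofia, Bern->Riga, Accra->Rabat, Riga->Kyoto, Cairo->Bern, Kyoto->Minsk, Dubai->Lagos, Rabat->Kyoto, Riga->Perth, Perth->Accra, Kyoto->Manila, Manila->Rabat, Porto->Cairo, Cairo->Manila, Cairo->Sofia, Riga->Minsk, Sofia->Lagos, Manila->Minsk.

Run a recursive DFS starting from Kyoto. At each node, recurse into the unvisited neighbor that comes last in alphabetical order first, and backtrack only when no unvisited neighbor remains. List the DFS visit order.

Kyoto -> Sofia -> Riga -> Perth -> Accra -> Rabat -> Porto -> Cairo -> Manila -> Minsk -> Delhi -> Bern -> Dubai -> Lagos

Visit Kyoto
Kyoto → Sofia
Sofia → Riga
Riga → Perth
Perth → Accra
Accra → Rabat
Rabat → Porto
Porto → Cairo
Cairo → Manila
Manila → Minsk
Manila → Delhi
Cairo → Bern
Accra → Dubai
Dubai → Lagos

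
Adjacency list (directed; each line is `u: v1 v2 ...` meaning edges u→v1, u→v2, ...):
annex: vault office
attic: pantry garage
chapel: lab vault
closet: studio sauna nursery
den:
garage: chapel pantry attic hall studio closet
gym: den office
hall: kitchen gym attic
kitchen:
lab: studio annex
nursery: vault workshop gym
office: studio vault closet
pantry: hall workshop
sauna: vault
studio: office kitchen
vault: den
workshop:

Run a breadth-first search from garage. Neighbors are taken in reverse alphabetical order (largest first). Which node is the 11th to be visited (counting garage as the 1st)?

Visit garage; enqueue studio, pantry, hall, closet, chapel, attic → queue [studio, pantry, hall, closet, chapel, attic]
Visit studio; enqueue office, kitchen → queue [pantry, hall, closet, chapel, attic, office, kitchen]
Visit pantry; enqueue workshop → queue [hall, closet, chapel, attic, office, kitchen, workshop]
Visit hall; enqueue gym → queue [closet, chapel, attic, office, kitchen, workshop, gym]
Visit closet; enqueue sauna, nursery → queue [chapel, attic, office, kitchen, workshop, gym, sauna, nursery]
Visit chapel; enqueue vault, lab → queue [attic, office, kitchen, workshop, gym, sauna, nursery, vault, lab]
Visit attic → queue [office, kitchen, workshop, gym, sauna, nursery, vault, lab]
Visit office → queue [kitchen, workshop, gym, sauna, nursery, vault, lab]
Visit kitchen → queue [workshop, gym, sauna, nursery, vault, lab]
Visit workshop → queue [gym, sauna, nursery, vault, lab]
Visit gym; enqueue den → queue [sauna, nursery, vault, lab, den]
Visit sauna → queue [nursery, vault, lab, den]
Visit nursery → queue [vault, lab, den]
Visit vault → queue [lab, den]
Visit lab; enqueue annex → queue [den, annex]
Visit den → queue [annex]
Visit annex → queue []

Visit order: garage, studio, pantry, hall, closet, chapel, attic, office, kitchen, workshop, gym, sauna, nursery, vault, lab, den, annex

gym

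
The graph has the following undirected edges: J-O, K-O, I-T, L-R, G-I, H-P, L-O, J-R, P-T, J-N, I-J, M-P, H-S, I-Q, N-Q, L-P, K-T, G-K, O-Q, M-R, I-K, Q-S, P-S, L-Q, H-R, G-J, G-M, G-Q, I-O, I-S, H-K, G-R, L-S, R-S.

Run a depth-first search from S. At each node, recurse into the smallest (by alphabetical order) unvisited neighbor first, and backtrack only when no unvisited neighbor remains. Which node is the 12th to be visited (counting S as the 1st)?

M

Visit S
S → H
H → K
K → G
G → I
I → J
J → N
N → Q
Q → L
L → O
L → P
P → M
M → R
P → T

Visit order: S, H, K, G, I, J, N, Q, L, O, P, M, R, T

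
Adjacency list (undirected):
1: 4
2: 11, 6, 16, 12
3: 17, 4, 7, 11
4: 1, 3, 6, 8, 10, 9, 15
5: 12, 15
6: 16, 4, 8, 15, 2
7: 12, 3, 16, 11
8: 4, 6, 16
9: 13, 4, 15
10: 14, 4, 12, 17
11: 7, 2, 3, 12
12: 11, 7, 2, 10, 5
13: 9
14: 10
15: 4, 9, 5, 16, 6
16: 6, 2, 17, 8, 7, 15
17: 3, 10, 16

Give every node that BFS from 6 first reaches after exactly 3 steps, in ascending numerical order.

13, 14

Level 0: 6
Level 1: 2, 4, 8, 15, 16
Level 2: 1, 3, 5, 7, 9, 10, 11, 12, 17
Level 3: 13, 14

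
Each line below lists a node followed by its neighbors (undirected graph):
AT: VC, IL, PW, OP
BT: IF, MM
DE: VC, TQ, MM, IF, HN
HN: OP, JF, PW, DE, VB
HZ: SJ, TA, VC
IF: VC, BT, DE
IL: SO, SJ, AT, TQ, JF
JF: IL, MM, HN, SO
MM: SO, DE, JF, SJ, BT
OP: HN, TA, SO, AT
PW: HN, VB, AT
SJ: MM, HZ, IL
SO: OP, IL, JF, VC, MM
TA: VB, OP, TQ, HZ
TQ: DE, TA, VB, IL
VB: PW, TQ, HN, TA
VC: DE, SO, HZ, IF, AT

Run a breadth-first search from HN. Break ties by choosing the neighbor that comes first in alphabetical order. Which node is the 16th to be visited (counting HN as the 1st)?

SJ

Visit HN; enqueue DE, JF, OP, PW, VB → queue [DE, JF, OP, PW, VB]
Visit DE; enqueue IF, MM, TQ, VC → queue [JF, OP, PW, VB, IF, MM, TQ, VC]
Visit JF; enqueue IL, SO → queue [OP, PW, VB, IF, MM, TQ, VC, IL, SO]
Visit OP; enqueue AT, TA → queue [PW, VB, IF, MM, TQ, VC, IL, SO, AT, TA]
Visit PW → queue [VB, IF, MM, TQ, VC, IL, SO, AT, TA]
Visit VB → queue [IF, MM, TQ, VC, IL, SO, AT, TA]
Visit IF; enqueue BT → queue [MM, TQ, VC, IL, SO, AT, TA, BT]
Visit MM; enqueue SJ → queue [TQ, VC, IL, SO, AT, TA, BT, SJ]
Visit TQ → queue [VC, IL, SO, AT, TA, BT, SJ]
Visit VC; enqueue HZ → queue [IL, SO, AT, TA, BT, SJ, HZ]
Visit IL → queue [SO, AT, TA, BT, SJ, HZ]
Visit SO → queue [AT, TA, BT, SJ, HZ]
Visit AT → queue [TA, BT, SJ, HZ]
Visit TA → queue [BT, SJ, HZ]
Visit BT → queue [SJ, HZ]
Visit SJ → queue [HZ]
Visit HZ → queue []

Visit order: HN, DE, JF, OP, PW, VB, IF, MM, TQ, VC, IL, SO, AT, TA, BT, SJ, HZ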